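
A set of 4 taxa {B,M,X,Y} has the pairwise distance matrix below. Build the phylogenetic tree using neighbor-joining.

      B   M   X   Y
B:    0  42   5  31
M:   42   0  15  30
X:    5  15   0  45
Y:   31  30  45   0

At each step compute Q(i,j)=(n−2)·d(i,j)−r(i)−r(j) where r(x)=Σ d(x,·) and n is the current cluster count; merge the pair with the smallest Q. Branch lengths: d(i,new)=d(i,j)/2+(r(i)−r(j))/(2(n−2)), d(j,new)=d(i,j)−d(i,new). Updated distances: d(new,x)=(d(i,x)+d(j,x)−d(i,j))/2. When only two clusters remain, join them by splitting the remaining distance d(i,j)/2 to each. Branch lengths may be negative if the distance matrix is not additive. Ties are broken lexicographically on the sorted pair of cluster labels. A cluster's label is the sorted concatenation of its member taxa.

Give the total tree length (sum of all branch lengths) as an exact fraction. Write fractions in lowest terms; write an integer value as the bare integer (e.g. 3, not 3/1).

203/4

iteration 1: select B,X (d=5, Q=-133); attach at lengths (23/4, -3/4); label the merged cluster BX
  updated: d(BX,M)=26, d(BX,Y)=71/2
iteration 2: select BX,M (d=26, Q=-183/2); attach at lengths (63/4, 41/4); label the merged cluster BMX
  updated: d(BMX,Y)=79/4
iteration 3: select BMX,Y (d=79/4); attach at lengths (79/8, 79/8); label the merged cluster BMXY
final tree: (((B:23/4,X:-3/4):63/4,M:41/4):79/8,Y:79/8)
total length: 203/4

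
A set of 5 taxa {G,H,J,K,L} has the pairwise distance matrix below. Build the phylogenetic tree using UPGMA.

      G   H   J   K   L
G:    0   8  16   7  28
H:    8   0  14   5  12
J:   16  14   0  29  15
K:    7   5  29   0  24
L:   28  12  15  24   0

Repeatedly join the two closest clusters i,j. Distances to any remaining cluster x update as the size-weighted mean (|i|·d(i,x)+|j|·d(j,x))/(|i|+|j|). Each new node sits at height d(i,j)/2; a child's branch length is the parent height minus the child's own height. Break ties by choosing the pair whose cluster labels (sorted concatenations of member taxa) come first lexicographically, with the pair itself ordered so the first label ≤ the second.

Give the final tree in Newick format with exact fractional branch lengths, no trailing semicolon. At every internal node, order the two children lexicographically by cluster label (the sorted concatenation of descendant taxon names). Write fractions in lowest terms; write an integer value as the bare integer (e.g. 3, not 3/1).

step 1: merge (H,K) at d=5; branch lengths H→5/2, K→5/2; new cluster HK
  updated: d(G,HK)=15/2, d(HK,J)=43/2, d(HK,L)=18
step 2: merge (G,HK) at d=15/2; branch lengths G→15/4, HK→5/4; new cluster GHK
  updated: d(GHK,J)=59/3, d(GHK,L)=64/3
step 3: merge (J,L) at d=15; branch lengths J→15/2, L→15/2; new cluster JL
  updated: d(GHK,JL)=41/2
step 4: merge (GHK,JL) at d=41/2; branch lengths GHK→13/2, JL→11/4; new cluster GHJKL
final tree: ((G:15/4,(H:5/2,K:5/2):5/4):13/2,(J:15/2,L:15/2):11/4)
total length: 137/4

((G:15/4,(H:5/2,K:5/2):5/4):13/2,(J:15/2,L:15/2):11/4)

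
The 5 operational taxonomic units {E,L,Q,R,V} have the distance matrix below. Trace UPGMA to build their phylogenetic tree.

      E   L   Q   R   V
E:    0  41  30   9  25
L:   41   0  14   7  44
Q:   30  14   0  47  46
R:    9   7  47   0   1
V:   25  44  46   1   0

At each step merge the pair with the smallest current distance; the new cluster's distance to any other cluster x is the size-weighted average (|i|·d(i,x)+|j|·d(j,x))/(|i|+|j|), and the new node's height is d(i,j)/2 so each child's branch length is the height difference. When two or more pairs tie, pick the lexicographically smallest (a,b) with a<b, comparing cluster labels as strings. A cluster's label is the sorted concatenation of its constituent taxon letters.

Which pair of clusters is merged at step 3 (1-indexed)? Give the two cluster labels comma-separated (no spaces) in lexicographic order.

1. join R+V (d=1) ⇒ RV; edges |R|=1/2, |V|=1/2
  updated: d(E,RV)=17, d(L,RV)=51/2, d(Q,RV)=93/2
2. join L+Q (d=14) ⇒ LQ; edges |L|=7, |Q|=7
  updated: d(E,LQ)=71/2, d(LQ,RV)=36
3. join E+RV (d=17) ⇒ ERV; edges |E|=17/2, |RV|=8
  updated: d(ERV,LQ)=215/6
4. join ERV+LQ (d=215/6) ⇒ ELQRV; edges |ERV|=113/12, |LQ|=131/12
final tree: ((E:17/2,(R:1/2,V:1/2):8):113/12,(L:7,Q:7):131/12)
total length: 311/6

E,RV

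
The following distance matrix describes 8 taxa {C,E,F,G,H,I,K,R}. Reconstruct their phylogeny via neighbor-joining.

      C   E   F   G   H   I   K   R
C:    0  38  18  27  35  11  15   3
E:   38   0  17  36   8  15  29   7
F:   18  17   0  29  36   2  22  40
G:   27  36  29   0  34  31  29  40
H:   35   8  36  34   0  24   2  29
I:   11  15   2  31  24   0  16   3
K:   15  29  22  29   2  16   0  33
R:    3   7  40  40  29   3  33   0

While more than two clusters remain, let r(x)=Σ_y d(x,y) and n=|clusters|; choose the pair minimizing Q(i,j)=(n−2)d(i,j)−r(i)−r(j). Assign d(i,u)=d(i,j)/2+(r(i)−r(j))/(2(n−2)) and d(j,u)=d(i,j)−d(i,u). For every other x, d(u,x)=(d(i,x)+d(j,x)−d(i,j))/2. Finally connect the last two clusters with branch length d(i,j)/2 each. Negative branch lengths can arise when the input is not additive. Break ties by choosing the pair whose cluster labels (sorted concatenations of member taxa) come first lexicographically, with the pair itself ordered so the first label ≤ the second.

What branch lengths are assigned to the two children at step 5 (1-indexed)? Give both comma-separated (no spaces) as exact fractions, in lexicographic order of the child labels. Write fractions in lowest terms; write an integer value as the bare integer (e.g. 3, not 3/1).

77/8,47/8

iteration 1: select H,K (d=2, Q=-302); attach at lengths (17/6, -5/6); label the merged cluster HK
  updated: d(C,HK)=24, d(E,HK)=35/2, d(F,HK)=28, d(G,HK)=61/2, d(HK,I)=19, d(HK,R)=30
iteration 2: select C,R (d=3, Q=-229); attach at lengths (13/10, 17/10); label the merged cluster CR
  updated: d(CR,E)=21, d(CR,F)=55/2, d(CR,G)=32, d(CR,HK)=51/2, d(CR,I)=11/2
iteration 3: select F,I (d=2, Q=-168); attach at lengths (39/8, -23/8); label the merged cluster FI
  updated: d(CR,FI)=31/2, d(E,FI)=15, d(FI,G)=29, d(FI,HK)=45/2
iteration 4: select E,HK (d=35/2, Q=-133); attach at lengths (23/3, 59/6); label the merged cluster EHK
  updated: d(CR,EHK)=29/2, d(EHK,FI)=10, d(EHK,G)=49/2
iteration 5: select CR,FI (d=31/2, Q=-171/2); attach at lengths (77/8, 47/8); label the merged cluster CFIR
  updated: d(CFIR,EHK)=9/2, d(CFIR,G)=91/4
iteration 6: select CFIR,EHK (d=9/2, Q=-207/4); attach at lengths (11/8, 25/8); label the merged cluster CEFHIKR
  updated: d(CEFHIKR,G)=171/8
iteration 7: select CEFHIKR,G (d=171/8); attach at lengths (171/16, 171/16); label the merged cluster CEFGHIKR
final tree: ((((C:13/10,R:17/10):77/8,(F:39/8,I:-23/8):47/8):11/8,(E:23/3,(H:17/6,K:-5/6):59/6):25/8):171/16,G:171/16)
total length: 527/8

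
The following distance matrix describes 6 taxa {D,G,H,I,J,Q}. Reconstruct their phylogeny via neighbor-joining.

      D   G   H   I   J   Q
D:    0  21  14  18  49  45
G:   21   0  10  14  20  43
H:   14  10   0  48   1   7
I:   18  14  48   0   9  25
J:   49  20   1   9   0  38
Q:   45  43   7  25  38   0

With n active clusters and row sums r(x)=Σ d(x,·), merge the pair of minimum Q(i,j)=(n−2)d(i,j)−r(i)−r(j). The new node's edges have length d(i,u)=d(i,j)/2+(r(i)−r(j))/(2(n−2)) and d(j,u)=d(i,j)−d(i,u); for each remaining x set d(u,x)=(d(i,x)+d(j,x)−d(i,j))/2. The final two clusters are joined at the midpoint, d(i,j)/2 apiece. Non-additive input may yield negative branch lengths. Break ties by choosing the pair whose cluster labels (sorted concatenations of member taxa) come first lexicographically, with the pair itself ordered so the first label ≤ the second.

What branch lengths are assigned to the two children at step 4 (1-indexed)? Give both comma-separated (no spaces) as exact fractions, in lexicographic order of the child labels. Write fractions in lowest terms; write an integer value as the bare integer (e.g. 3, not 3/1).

iteration 1: select H,Q (d=7, Q=-210); attach at lengths (-25/4, 53/4); label the merged cluster HQ
  updated: d(D,HQ)=26, d(G,HQ)=23, d(HQ,I)=33, d(HQ,J)=16
iteration 2: select HQ,J (d=16, Q=-144); attach at lengths (26/3, 22/3); label the merged cluster HJQ
  updated: d(D,HJQ)=59/2, d(G,HJQ)=27/2, d(HJQ,I)=13
iteration 3: select D,I (d=18, Q=-155/2); attach at lengths (119/8, 25/8); label the merged cluster DI
  updated: d(DI,G)=17/2, d(DI,HJQ)=49/4
iteration 4: select DI,G (d=17/2, Q=-137/4); attach at lengths (29/8, 39/8); label the merged cluster DGI
  updated: d(DGI,HJQ)=69/8
iteration 5: select DGI,HJQ (d=69/8); attach at lengths (69/16, 69/16); label the merged cluster DGHIJQ
final tree: (((D:119/8,I:25/8):29/8,G:39/8):69/16,((H:-25/4,Q:53/4):26/3,J:22/3):69/16)
total length: 465/8

29/8,39/8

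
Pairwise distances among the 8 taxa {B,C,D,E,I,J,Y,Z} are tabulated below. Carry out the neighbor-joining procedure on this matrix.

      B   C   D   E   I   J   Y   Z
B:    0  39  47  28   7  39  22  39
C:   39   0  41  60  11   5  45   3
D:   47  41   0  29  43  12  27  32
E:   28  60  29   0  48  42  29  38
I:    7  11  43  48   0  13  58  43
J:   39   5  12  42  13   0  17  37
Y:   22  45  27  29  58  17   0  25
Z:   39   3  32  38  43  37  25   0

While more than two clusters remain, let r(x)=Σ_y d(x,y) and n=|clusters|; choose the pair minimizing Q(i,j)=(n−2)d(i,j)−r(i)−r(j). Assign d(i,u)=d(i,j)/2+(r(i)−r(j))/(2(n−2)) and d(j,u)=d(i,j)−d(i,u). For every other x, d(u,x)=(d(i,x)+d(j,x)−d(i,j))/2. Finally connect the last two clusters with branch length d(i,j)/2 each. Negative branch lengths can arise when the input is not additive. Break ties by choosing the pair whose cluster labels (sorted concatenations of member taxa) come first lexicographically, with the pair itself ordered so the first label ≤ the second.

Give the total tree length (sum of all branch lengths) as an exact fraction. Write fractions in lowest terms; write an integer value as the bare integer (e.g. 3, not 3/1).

1479/16

1. join C+Z (d=3, Q=-403) ⇒ CZ; edges |C|=5/12, |Z|=31/12
  updated: d(B,CZ)=75/2, d(CZ,D)=35, d(CZ,E)=95/2, d(CZ,I)=51/2, d(CZ,J)=39/2, d(CZ,Y)=67/2
2. join B+I (d=7, Q=-340) ⇒ BI; edges |B|=21/10, |I|=49/10
  updated: d(BI,CZ)=28, d(BI,D)=83/2, d(BI,E)=69/2, d(BI,J)=45/2, d(BI,Y)=73/2
3. join BI+CZ (d=28, Q=-429/2) ⇒ BCIZ; edges |BI|=223/16, |CZ|=225/16
  updated: d(BCIZ,D)=97/4, d(BCIZ,E)=27, d(BCIZ,J)=7, d(BCIZ,Y)=21
4. join BCIZ+J (d=7, Q=-545/4) ⇒ BCIJZ; edges |BCIZ|=89/24, |J|=79/24
  updated: d(BCIJZ,D)=117/8, d(BCIJZ,E)=31, d(BCIJZ,Y)=31/2
5. join BCIJZ+D (d=117/8, Q=-205/2) ⇒ BCDIJZ; edges |BCIJZ|=79/16, |D|=155/16
  updated: d(BCDIJZ,E)=363/16, d(BCDIJZ,Y)=223/16
6. join BCDIJZ+E (d=363/16, Q=-525/8) ⇒ BCDEIJZ; edges |BCDIJZ|=61/16, |E|=151/8
  updated: d(BCDEIJZ,Y)=81/8
7. join BCDEIJZ+Y (d=81/8) ⇒ BCDEIJYZ; edges |BCDEIJZ|=81/16, |Y|=81/16
final tree: ((((((B:21/10,I:49/10):223/16,(C:5/12,Z:31/12):225/16):89/24,J:79/24):79/16,D:155/16):61/16,E:151/8):81/16,Y:81/16)
total length: 1479/16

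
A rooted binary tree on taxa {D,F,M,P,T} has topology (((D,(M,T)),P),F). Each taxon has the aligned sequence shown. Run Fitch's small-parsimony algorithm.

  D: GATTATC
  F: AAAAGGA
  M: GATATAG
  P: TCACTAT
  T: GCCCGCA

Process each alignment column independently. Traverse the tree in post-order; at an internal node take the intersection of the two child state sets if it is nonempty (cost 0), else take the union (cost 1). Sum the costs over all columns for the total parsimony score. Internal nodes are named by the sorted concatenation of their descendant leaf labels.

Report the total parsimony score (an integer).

MT@0: {G} ∩ {G} = {G} (intersection, +0)
DMT@0: {G} ∩ {G} = {G} (intersection, +0)
DMPT@0: {G} ∪ {T} = {G,T} (union, +1)
DFMPT@0: {G,T} ∪ {A} = {A,G,T} (union, +1)
MT@1: {A} ∪ {C} = {A,C} (union, +1)
DMT@1: {A} ∩ {A,C} = {A} (intersection, +0)
DMPT@1: {A} ∪ {C} = {A,C} (union, +1)
DFMPT@1: {A,C} ∩ {A} = {A} (intersection, +0)
MT@2: {T} ∪ {C} = {C,T} (union, +1)
DMT@2: {T} ∩ {C,T} = {T} (intersection, +0)
DMPT@2: {T} ∪ {A} = {A,T} (union, +1)
DFMPT@2: {A,T} ∩ {A} = {A} (intersection, +0)
MT@3: {A} ∪ {C} = {A,C} (union, +1)
DMT@3: {T} ∪ {A,C} = {A,C,T} (union, +1)
DMPT@3: {A,C,T} ∩ {C} = {C} (intersection, +0)
DFMPT@3: {C} ∪ {A} = {A,C} (union, +1)
MT@4: {T} ∪ {G} = {G,T} (union, +1)
DMT@4: {A} ∪ {G,T} = {A,G,T} (union, +1)
DMPT@4: {A,G,T} ∩ {T} = {T} (intersection, +0)
DFMPT@4: {T} ∪ {G} = {G,T} (union, +1)
MT@5: {A} ∪ {C} = {A,C} (union, +1)
DMT@5: {T} ∪ {A,C} = {A,C,T} (union, +1)
DMPT@5: {A,C,T} ∩ {A} = {A} (intersection, +0)
DFMPT@5: {A} ∪ {G} = {A,G} (union, +1)
MT@6: {G} ∪ {A} = {A,G} (union, +1)
DMT@6: {C} ∪ {A,G} = {A,C,G} (union, +1)
DMPT@6: {A,C,G} ∪ {T} = {A,C,G,T} (union, +1)
DFMPT@6: {A,C,G,T} ∩ {A} = {A} (intersection, +0)
per-site changes: [2, 2, 2, 3, 3, 3, 3]; total = 18

18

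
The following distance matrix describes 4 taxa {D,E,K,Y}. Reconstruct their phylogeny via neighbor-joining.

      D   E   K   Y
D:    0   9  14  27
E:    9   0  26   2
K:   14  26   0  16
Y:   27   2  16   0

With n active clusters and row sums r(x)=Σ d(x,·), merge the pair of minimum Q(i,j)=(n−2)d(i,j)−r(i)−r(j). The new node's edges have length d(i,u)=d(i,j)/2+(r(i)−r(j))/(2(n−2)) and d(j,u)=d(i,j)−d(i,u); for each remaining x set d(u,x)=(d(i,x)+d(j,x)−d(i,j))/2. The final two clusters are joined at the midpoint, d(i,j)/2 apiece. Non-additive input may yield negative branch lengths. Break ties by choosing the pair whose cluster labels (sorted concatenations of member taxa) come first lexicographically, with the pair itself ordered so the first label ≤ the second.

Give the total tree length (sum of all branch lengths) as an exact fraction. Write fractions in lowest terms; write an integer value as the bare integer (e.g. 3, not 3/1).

step 1: merge (D,K) at d=14, Q=-78; branch lengths D→11/2, K→17/2; new cluster DK
  updated: d(DK,E)=21/2, d(DK,Y)=29/2
step 2: merge (DK,E) at d=21/2, Q=-27; branch lengths DK→23/2, E→-1; new cluster DEK
  updated: d(DEK,Y)=3
step 3: merge (DEK,Y) at d=3; branch lengths DEK→3/2, Y→3/2; new cluster DEKY
final tree: (((D:11/2,K:17/2):23/2,E:-1):3/2,Y:3/2)
total length: 55/2

55/2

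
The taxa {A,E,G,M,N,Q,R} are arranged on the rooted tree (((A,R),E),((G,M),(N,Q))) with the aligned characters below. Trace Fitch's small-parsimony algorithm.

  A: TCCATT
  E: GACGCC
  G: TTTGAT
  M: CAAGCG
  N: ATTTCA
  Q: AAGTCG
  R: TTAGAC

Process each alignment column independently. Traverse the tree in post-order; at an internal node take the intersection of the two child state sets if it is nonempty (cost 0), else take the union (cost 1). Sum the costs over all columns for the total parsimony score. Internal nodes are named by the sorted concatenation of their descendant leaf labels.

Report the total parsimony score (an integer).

[col 0] AR: children A:{T}, R:{T} ∩→ {T}; cost 0
[col 0] AER: children AR:{T}, E:{G} ∪→ {G,T}; cost 1
[col 0] GM: children G:{T}, M:{C} ∪→ {C,T}; cost 1
[col 0] NQ: children N:{A}, Q:{A} ∩→ {A}; cost 0
[col 0] GMNQ: children GM:{C,T}, NQ:{A} ∪→ {A,C,T}; cost 1
[col 0] AEGMNQR: children AER:{G,T}, GMNQ:{A,C,T} ∩→ {T}; cost 0
[col 1] AR: children A:{C}, R:{T} ∪→ {C,T}; cost 1
[col 1] AER: children AR:{C,T}, E:{A} ∪→ {A,C,T}; cost 1
[col 1] GM: children G:{T}, M:{A} ∪→ {A,T}; cost 1
[col 1] NQ: children N:{T}, Q:{A} ∪→ {A,T}; cost 1
[col 1] GMNQ: children GM:{A,T}, NQ:{A,T} ∩→ {A,T}; cost 0
[col 1] AEGMNQR: children AER:{A,C,T}, GMNQ:{A,T} ∩→ {A,T}; cost 0
[col 2] AR: children A:{C}, R:{A} ∪→ {A,C}; cost 1
[col 2] AER: children AR:{A,C}, E:{C} ∩→ {C}; cost 0
[col 2] GM: children G:{T}, M:{A} ∪→ {A,T}; cost 1
[col 2] NQ: children N:{T}, Q:{G} ∪→ {G,T}; cost 1
[col 2] GMNQ: children GM:{A,T}, NQ:{G,T} ∩→ {T}; cost 0
[col 2] AEGMNQR: children AER:{C}, GMNQ:{T} ∪→ {C,T}; cost 1
[col 3] AR: children A:{A}, R:{G} ∪→ {A,G}; cost 1
[col 3] AER: children AR:{A,G}, E:{G} ∩→ {G}; cost 0
[col 3] GM: children G:{G}, M:{G} ∩→ {G}; cost 0
[col 3] NQ: children N:{T}, Q:{T} ∩→ {T}; cost 0
[col 3] GMNQ: children GM:{G}, NQ:{T} ∪→ {G,T}; cost 1
[col 3] AEGMNQR: children AER:{G}, GMNQ:{G,T} ∩→ {G}; cost 0
[col 4] AR: children A:{T}, R:{A} ∪→ {A,T}; cost 1
[col 4] AER: children AR:{A,T}, E:{C} ∪→ {A,C,T}; cost 1
[col 4] GM: children G:{A}, M:{C} ∪→ {A,C}; cost 1
[col 4] NQ: children N:{C}, Q:{C} ∩→ {C}; cost 0
[col 4] GMNQ: children GM:{A,C}, NQ:{C} ∩→ {C}; cost 0
[col 4] AEGMNQR: children AER:{A,C,T}, GMNQ:{C} ∩→ {C}; cost 0
[col 5] AR: children A:{T}, R:{C} ∪→ {C,T}; cost 1
[col 5] AER: children AR:{C,T}, E:{C} ∩→ {C}; cost 0
[col 5] GM: children G:{T}, M:{G} ∪→ {G,T}; cost 1
[col 5] NQ: children N:{A}, Q:{G} ∪→ {A,G}; cost 1
[col 5] GMNQ: children GM:{G,T}, NQ:{A,G} ∩→ {G}; cost 0
[col 5] AEGMNQR: children AER:{C}, GMNQ:{G} ∪→ {C,G}; cost 1
per-site changes: [3, 4, 4, 2, 3, 4]; total = 20

20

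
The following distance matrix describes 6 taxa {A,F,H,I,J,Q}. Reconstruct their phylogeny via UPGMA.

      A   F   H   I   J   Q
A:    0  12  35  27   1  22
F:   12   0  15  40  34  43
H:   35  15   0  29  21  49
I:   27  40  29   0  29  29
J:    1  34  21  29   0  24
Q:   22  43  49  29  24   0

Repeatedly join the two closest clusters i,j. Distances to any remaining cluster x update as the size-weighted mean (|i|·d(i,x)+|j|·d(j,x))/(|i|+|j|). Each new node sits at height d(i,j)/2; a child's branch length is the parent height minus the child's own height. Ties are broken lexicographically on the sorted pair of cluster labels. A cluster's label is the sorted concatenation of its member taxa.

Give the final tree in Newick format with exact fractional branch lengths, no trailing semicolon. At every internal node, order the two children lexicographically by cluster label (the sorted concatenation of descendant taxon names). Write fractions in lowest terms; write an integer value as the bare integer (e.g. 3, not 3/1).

iteration 1: select A,J (d=1); attach at lengths (1/2, 1/2); label the merged cluster AJ
  updated: d(AJ,F)=23, d(AJ,H)=28, d(AJ,I)=28, d(AJ,Q)=23
iteration 2: select F,H (d=15); attach at lengths (15/2, 15/2); label the merged cluster FH
  updated: d(AJ,FH)=51/2, d(FH,I)=69/2, d(FH,Q)=46
iteration 3: select AJ,Q (d=23); attach at lengths (11, 23/2); label the merged cluster AJQ
  updated: d(AJQ,FH)=97/3, d(AJQ,I)=85/3
iteration 4: select AJQ,I (d=85/3); attach at lengths (8/3, 85/6); label the merged cluster AIJQ
  updated: d(AIJQ,FH)=263/8
iteration 5: select AIJQ,FH (d=263/8); attach at lengths (109/48, 143/16); label the merged cluster AFHIJQ
final tree: ((((A:1/2,J:1/2):11,Q:23/2):8/3,I:85/6):109/48,(F:15/2,H:15/2):143/16)
total length: 1597/24

((((A:1/2,J:1/2):11,Q:23/2):8/3,I:85/6):109/48,(F:15/2,H:15/2):143/16)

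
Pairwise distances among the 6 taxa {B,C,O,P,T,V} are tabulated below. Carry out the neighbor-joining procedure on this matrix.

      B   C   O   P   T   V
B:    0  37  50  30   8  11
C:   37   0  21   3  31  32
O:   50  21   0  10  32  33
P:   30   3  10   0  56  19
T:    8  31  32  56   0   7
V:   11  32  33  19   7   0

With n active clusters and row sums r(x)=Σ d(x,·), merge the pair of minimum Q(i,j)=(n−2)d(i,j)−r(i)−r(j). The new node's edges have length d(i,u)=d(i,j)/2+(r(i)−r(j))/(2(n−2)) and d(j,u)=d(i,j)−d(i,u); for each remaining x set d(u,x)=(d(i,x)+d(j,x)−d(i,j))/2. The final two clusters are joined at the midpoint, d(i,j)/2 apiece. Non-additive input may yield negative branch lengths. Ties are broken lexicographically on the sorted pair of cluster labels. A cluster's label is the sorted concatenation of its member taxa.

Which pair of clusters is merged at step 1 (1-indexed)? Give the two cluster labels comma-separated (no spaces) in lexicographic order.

step 1: merge (B,T) at d=8, Q=-238; branch lengths B→17/4, T→15/4; new cluster BT
  updated: d(BT,C)=30, d(BT,O)=37, d(BT,P)=39, d(BT,V)=5
step 2: merge (BT,V) at d=5, Q=-185; branch lengths BT→37/6, V→-7/6; new cluster BTV
  updated: d(BTV,C)=57/2, d(BTV,O)=65/2, d(BTV,P)=53/2
step 3: merge (BTV,O) at d=65/2, Q=-86; branch lengths BTV→89/4, O→41/4; new cluster BOTV
  updated: d(BOTV,C)=17/2, d(BOTV,P)=2
step 4: merge (BOTV,C) at d=17/2, Q=-27/2; branch lengths BOTV→15/4, C→19/4; new cluster BCOTV
  updated: d(BCOTV,P)=-7/4
step 5: merge (BCOTV,P) at d=-7/4; branch lengths BCOTV→-7/8, P→-7/8; new cluster BCOPTV
final tree: (((((B:17/4,T:15/4):37/6,V:-7/6):89/4,O:41/4):15/4,C:19/4):-7/8,P:-7/8)
total length: 209/4

B,T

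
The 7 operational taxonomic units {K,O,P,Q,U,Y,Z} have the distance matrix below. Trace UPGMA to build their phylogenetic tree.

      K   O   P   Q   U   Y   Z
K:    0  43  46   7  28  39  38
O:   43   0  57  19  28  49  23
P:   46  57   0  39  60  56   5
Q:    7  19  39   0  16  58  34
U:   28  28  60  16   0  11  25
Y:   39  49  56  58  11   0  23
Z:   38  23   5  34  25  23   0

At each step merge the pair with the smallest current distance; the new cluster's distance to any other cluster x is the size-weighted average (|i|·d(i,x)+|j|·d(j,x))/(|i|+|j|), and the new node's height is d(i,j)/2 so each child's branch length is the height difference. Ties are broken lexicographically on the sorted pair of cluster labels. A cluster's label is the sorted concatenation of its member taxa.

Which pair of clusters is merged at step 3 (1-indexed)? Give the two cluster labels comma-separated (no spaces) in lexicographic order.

1. join P+Z (d=5) ⇒ PZ; edges |P|=5/2, |Z|=5/2
  updated: d(K,PZ)=42, d(O,PZ)=40, d(PZ,Q)=73/2, d(PZ,U)=85/2, d(PZ,Y)=79/2
2. join K+Q (d=7) ⇒ KQ; edges |K|=7/2, |Q|=7/2
  updated: d(KQ,O)=31, d(KQ,PZ)=157/4, d(KQ,U)=22, d(KQ,Y)=97/2
3. join U+Y (d=11) ⇒ UY; edges |U|=11/2, |Y|=11/2
  updated: d(KQ,UY)=141/4, d(O,UY)=77/2, d(PZ,UY)=41
4. join KQ+O (d=31) ⇒ KOQ; edges |KQ|=12, |O|=31/2
  updated: d(KOQ,PZ)=79/2, d(KOQ,UY)=109/3
5. join KOQ+UY (d=109/3) ⇒ KOQUY; edges |KOQ|=8/3, |UY|=38/3
  updated: d(KOQUY,PZ)=401/10
6. join KOQUY+PZ (d=401/10) ⇒ KOPQUYZ; edges |KOQUY|=113/60, |PZ|=351/20
final tree: ((((K:7/2,Q:7/2):12,O:31/2):8/3,(U:11/2,Y:11/2):38/3):113/60,(P:5/2,Z:5/2):351/20)
total length: 1279/15

U,Y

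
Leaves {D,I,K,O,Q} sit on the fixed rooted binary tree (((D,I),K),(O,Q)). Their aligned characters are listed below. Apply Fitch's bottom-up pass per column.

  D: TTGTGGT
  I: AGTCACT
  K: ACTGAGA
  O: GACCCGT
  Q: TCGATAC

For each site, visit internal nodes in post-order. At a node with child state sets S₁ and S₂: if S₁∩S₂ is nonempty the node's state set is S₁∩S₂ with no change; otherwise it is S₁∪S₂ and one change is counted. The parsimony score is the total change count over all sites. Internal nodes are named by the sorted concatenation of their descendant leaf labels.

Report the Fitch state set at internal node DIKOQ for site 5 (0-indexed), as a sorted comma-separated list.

G

site 0, node DI: D={T} ∪ I={A} → {A,T} (+1)
site 0, node DIK: DI={A,T} ∩ K={A} → {A} (+0)
site 0, node OQ: O={G} ∪ Q={T} → {G,T} (+1)
site 0, node DIKOQ: DIK={A} ∪ OQ={G,T} → {A,G,T} (+1)
site 1, node DI: D={T} ∪ I={G} → {G,T} (+1)
site 1, node DIK: DI={G,T} ∪ K={C} → {C,G,T} (+1)
site 1, node OQ: O={A} ∪ Q={C} → {A,C} (+1)
site 1, node DIKOQ: DIK={C,G,T} ∩ OQ={A,C} → {C} (+0)
site 2, node DI: D={G} ∪ I={T} → {G,T} (+1)
site 2, node DIK: DI={G,T} ∩ K={T} → {T} (+0)
site 2, node OQ: O={C} ∪ Q={G} → {C,G} (+1)
site 2, node DIKOQ: DIK={T} ∪ OQ={C,G} → {C,G,T} (+1)
site 3, node DI: D={T} ∪ I={C} → {C,T} (+1)
site 3, node DIK: DI={C,T} ∪ K={G} → {C,G,T} (+1)
site 3, node OQ: O={C} ∪ Q={A} → {A,C} (+1)
site 3, node DIKOQ: DIK={C,G,T} ∩ OQ={A,C} → {C} (+0)
site 4, node DI: D={G} ∪ I={A} → {A,G} (+1)
site 4, node DIK: DI={A,G} ∩ K={A} → {A} (+0)
site 4, node OQ: O={C} ∪ Q={T} → {C,T} (+1)
site 4, node DIKOQ: DIK={A} ∪ OQ={C,T} → {A,C,T} (+1)
site 5, node DI: D={G} ∪ I={C} → {C,G} (+1)
site 5, node DIK: DI={C,G} ∩ K={G} → {G} (+0)
site 5, node OQ: O={G} ∪ Q={A} → {A,G} (+1)
site 5, node DIKOQ: DIK={G} ∩ OQ={A,G} → {G} (+0)
site 6, node DI: D={T} ∩ I={T} → {T} (+0)
site 6, node DIK: DI={T} ∪ K={A} → {A,T} (+1)
site 6, node OQ: O={T} ∪ Q={C} → {C,T} (+1)
site 6, node DIKOQ: DIK={A,T} ∩ OQ={C,T} → {T} (+0)
per-site changes: [3, 3, 3, 3, 3, 2, 2]; total = 19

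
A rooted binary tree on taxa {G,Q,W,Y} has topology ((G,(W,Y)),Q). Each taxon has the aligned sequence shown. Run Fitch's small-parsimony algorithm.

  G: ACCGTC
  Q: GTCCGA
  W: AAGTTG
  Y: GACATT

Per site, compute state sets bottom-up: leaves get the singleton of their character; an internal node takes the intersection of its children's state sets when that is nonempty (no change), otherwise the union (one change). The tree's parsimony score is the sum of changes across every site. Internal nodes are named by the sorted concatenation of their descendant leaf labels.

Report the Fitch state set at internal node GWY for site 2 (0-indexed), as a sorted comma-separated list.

C

WY@0: {A} ∪ {G} = {A,G} (union, +1)
GWY@0: {A} ∩ {A,G} = {A} (intersection, +0)
GQWY@0: {A} ∪ {G} = {A,G} (union, +1)
WY@1: {A} ∩ {A} = {A} (intersection, +0)
GWY@1: {C} ∪ {A} = {A,C} (union, +1)
GQWY@1: {A,C} ∪ {T} = {A,C,T} (union, +1)
WY@2: {G} ∪ {C} = {C,G} (union, +1)
GWY@2: {C} ∩ {C,G} = {C} (intersection, +0)
GQWY@2: {C} ∩ {C} = {C} (intersection, +0)
WY@3: {T} ∪ {A} = {A,T} (union, +1)
GWY@3: {G} ∪ {A,T} = {A,G,T} (union, +1)
GQWY@3: {A,G,T} ∪ {C} = {A,C,G,T} (union, +1)
WY@4: {T} ∩ {T} = {T} (intersection, +0)
GWY@4: {T} ∩ {T} = {T} (intersection, +0)
GQWY@4: {T} ∪ {G} = {G,T} (union, +1)
WY@5: {G} ∪ {T} = {G,T} (union, +1)
GWY@5: {C} ∪ {G,T} = {C,G,T} (union, +1)
GQWY@5: {C,G,T} ∪ {A} = {A,C,G,T} (union, +1)
per-site changes: [2, 2, 1, 3, 1, 3]; total = 12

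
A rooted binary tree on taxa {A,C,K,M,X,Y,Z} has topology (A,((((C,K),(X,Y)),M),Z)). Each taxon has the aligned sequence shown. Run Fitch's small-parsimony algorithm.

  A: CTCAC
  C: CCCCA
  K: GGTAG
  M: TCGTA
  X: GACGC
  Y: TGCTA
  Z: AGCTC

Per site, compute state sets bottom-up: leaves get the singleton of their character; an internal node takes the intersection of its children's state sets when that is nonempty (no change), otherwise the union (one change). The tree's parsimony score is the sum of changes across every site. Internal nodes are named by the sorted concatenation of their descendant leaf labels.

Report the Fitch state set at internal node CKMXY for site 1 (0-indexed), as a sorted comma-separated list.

site 0, node CK: C={C} ∪ K={G} → {C,G} (+1)
site 0, node XY: X={G} ∪ Y={T} → {G,T} (+1)
site 0, node CKXY: CK={C,G} ∩ XY={G,T} → {G} (+0)
site 0, node CKMXY: CKXY={G} ∪ M={T} → {G,T} (+1)
site 0, node CKMXYZ: CKMXY={G,T} ∪ Z={A} → {A,G,T} (+1)
site 0, node ACKMXYZ: A={C} ∪ CKMXYZ={A,G,T} → {A,C,G,T} (+1)
site 1, node CK: C={C} ∪ K={G} → {C,G} (+1)
site 1, node XY: X={A} ∪ Y={G} → {A,G} (+1)
site 1, node CKXY: CK={C,G} ∩ XY={A,G} → {G} (+0)
site 1, node CKMXY: CKXY={G} ∪ M={C} → {C,G} (+1)
site 1, node CKMXYZ: CKMXY={C,G} ∩ Z={G} → {G} (+0)
site 1, node ACKMXYZ: A={T} ∪ CKMXYZ={G} → {G,T} (+1)
site 2, node CK: C={C} ∪ K={T} → {C,T} (+1)
site 2, node XY: X={C} ∩ Y={C} → {C} (+0)
site 2, node CKXY: CK={C,T} ∩ XY={C} → {C} (+0)
site 2, node CKMXY: CKXY={C} ∪ M={G} → {C,G} (+1)
site 2, node CKMXYZ: CKMXY={C,G} ∩ Z={C} → {C} (+0)
site 2, node ACKMXYZ: A={C} ∩ CKMXYZ={C} → {C} (+0)
site 3, node CK: C={C} ∪ K={A} → {A,C} (+1)
site 3, node XY: X={G} ∪ Y={T} → {G,T} (+1)
site 3, node CKXY: CK={A,C} ∪ XY={G,T} → {A,C,G,T} (+1)
site 3, node CKMXY: CKXY={A,C,G,T} ∩ M={T} → {T} (+0)
site 3, node CKMXYZ: CKMXY={T} ∩ Z={T} → {T} (+0)
site 3, node ACKMXYZ: A={A} ∪ CKMXYZ={T} → {A,T} (+1)
site 4, node CK: C={A} ∪ K={G} → {A,G} (+1)
site 4, node XY: X={C} ∪ Y={A} → {A,C} (+1)
site 4, node CKXY: CK={A,G} ∩ XY={A,C} → {A} (+0)
site 4, node CKMXY: CKXY={A} ∩ M={A} → {A} (+0)
site 4, node CKMXYZ: CKMXY={A} ∪ Z={C} → {A,C} (+1)
site 4, node ACKMXYZ: A={C} ∩ CKMXYZ={A,C} → {C} (+0)
per-site changes: [5, 4, 2, 4, 3]; total = 18

C,G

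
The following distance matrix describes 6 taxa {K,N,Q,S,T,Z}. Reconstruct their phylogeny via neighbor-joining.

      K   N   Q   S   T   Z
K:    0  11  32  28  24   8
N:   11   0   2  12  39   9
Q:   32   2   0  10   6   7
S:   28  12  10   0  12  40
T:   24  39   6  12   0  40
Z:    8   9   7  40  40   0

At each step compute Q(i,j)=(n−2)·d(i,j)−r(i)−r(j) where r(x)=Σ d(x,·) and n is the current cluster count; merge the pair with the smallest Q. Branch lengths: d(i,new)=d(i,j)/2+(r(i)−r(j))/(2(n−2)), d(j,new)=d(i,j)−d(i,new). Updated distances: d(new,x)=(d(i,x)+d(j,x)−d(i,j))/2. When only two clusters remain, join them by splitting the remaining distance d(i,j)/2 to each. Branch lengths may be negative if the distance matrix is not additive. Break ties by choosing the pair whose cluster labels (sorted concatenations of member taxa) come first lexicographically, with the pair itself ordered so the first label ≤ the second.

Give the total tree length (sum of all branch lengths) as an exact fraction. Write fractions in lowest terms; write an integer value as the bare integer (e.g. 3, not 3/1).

39

iteration 1: select K,Z (d=8, Q=-175); attach at lengths (31/8, 33/8); label the merged cluster KZ
  updated: d(KZ,N)=6, d(KZ,Q)=31/2, d(KZ,S)=30, d(KZ,T)=28
iteration 2: select KZ,N (d=6, Q=-241/2); attach at lengths (77/12, -5/12); label the merged cluster KNZ
  updated: d(KNZ,Q)=23/4, d(KNZ,S)=18, d(KNZ,T)=61/2
iteration 3: select KNZ,Q (d=23/4, Q=-129/2); attach at lengths (11, -21/4); label the merged cluster KNQZ
  updated: d(KNQZ,S)=89/8, d(KNQZ,T)=123/8
iteration 4: select KNQZ,S (d=89/8, Q=-77/2); attach at lengths (29/4, 31/8); label the merged cluster KNQSZ
  updated: d(KNQSZ,T)=65/8
iteration 5: select KNQSZ,T (d=65/8); attach at lengths (65/16, 65/16); label the merged cluster KNQSTZ
final tree: (((((K:31/8,Z:33/8):77/12,N:-5/12):11,Q:-21/4):29/4,S:31/8):65/16,T:65/16)
total length: 39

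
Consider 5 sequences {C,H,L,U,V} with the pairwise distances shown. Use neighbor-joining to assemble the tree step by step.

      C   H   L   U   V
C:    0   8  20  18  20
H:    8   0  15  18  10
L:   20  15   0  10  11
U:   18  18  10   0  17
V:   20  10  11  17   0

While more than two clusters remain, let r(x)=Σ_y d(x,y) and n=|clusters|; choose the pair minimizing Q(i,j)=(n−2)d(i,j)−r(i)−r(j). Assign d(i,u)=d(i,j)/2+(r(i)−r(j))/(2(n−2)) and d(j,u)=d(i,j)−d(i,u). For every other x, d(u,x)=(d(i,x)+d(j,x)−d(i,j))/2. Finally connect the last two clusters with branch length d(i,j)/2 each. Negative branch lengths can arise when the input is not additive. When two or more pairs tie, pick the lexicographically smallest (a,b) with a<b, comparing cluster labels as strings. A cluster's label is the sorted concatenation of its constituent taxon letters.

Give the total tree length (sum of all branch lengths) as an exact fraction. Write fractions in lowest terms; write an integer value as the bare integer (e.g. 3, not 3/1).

1. join C+H (d=8, Q=-93) ⇒ CH; edges |C|=13/2, |H|=3/2
  updated: d(CH,L)=27/2, d(CH,U)=14, d(CH,V)=11
2. join CH+V (d=11, Q=-111/2) ⇒ CHV; edges |CH|=43/8, |V|=45/8
  updated: d(CHV,L)=27/4, d(CHV,U)=10
3. join CHV+L (d=27/4, Q=-107/4) ⇒ CHLV; edges |CHV|=27/8, |L|=27/8
  updated: d(CHLV,U)=53/8
4. join CHLV+U (d=53/8) ⇒ CHLUV; edges |CHLV|=53/16, |U|=53/16
final tree: ((((C:13/2,H:3/2):43/8,V:45/8):27/8,L:27/8):53/16,U:53/16)
total length: 259/8

259/8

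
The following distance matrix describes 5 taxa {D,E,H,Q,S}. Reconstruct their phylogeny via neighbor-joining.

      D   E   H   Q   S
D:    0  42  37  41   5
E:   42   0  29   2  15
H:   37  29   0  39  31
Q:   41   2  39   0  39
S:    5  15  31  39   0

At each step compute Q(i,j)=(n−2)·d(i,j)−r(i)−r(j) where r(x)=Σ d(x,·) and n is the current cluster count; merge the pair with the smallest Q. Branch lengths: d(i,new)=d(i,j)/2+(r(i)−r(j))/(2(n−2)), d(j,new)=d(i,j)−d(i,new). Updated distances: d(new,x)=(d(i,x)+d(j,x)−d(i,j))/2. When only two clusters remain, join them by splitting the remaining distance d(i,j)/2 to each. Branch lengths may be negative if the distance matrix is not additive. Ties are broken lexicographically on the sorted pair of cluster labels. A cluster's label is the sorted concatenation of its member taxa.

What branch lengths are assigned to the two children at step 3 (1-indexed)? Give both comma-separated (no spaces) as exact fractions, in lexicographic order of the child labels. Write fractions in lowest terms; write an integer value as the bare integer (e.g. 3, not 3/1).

iteration 1: select E,Q (d=2, Q=-203); attach at lengths (-9/2, 13/2); label the merged cluster EQ
  updated: d(D,EQ)=81/2, d(EQ,H)=33, d(EQ,S)=26
iteration 2: select D,S (d=5, Q=-269/2); attach at lengths (61/8, -21/8); label the merged cluster DS
  updated: d(DS,EQ)=123/4, d(DS,H)=63/2
iteration 3: select DS,EQ (d=123/4, Q=-381/4); attach at lengths (117/8, 129/8); label the merged cluster DEQS
  updated: d(DEQS,H)=135/8
iteration 4: select DEQS,H (d=135/8); attach at lengths (135/16, 135/16); label the merged cluster DEHQS
final tree: (((D:61/8,S:-21/8):117/8,(E:-9/2,Q:13/2):129/8):135/16,H:135/16)
total length: 437/8

117/8,129/8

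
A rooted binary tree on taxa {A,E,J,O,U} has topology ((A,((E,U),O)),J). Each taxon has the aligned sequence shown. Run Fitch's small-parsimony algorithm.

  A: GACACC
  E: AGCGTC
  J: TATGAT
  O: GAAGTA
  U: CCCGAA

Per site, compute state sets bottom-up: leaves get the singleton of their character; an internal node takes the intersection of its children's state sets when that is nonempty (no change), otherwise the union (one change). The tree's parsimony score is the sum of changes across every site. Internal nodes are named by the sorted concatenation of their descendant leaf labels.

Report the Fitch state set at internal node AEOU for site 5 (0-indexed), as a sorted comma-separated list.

[col 0] EU: children E:{A}, U:{C} ∪→ {A,C}; cost 1
[col 0] EOU: children EU:{A,C}, O:{G} ∪→ {A,C,G}; cost 1
[col 0] AEOU: children A:{G}, EOU:{A,C,G} ∩→ {G}; cost 0
[col 0] AEJOU: children AEOU:{G}, J:{T} ∪→ {G,T}; cost 1
[col 1] EU: children E:{G}, U:{C} ∪→ {C,G}; cost 1
[col 1] EOU: children EU:{C,G}, O:{A} ∪→ {A,C,G}; cost 1
[col 1] AEOU: children A:{A}, EOU:{A,C,G} ∩→ {A}; cost 0
[col 1] AEJOU: children AEOU:{A}, J:{A} ∩→ {A}; cost 0
[col 2] EU: children E:{C}, U:{C} ∩→ {C}; cost 0
[col 2] EOU: children EU:{C}, O:{A} ∪→ {A,C}; cost 1
[col 2] AEOU: children A:{C}, EOU:{A,C} ∩→ {C}; cost 0
[col 2] AEJOU: children AEOU:{C}, J:{T} ∪→ {C,T}; cost 1
[col 3] EU: children E:{G}, U:{G} ∩→ {G}; cost 0
[col 3] EOU: children EU:{G}, O:{G} ∩→ {G}; cost 0
[col 3] AEOU: children A:{A}, EOU:{G} ∪→ {A,G}; cost 1
[col 3] AEJOU: children AEOU:{A,G}, J:{G} ∩→ {G}; cost 0
[col 4] EU: children E:{T}, U:{A} ∪→ {A,T}; cost 1
[col 4] EOU: children EU:{A,T}, O:{T} ∩→ {T}; cost 0
[col 4] AEOU: children A:{C}, EOU:{T} ∪→ {C,T}; cost 1
[col 4] AEJOU: children AEOU:{C,T}, J:{A} ∪→ {A,C,T}; cost 1
[col 5] EU: children E:{C}, U:{A} ∪→ {A,C}; cost 1
[col 5] EOU: children EU:{A,C}, O:{A} ∩→ {A}; cost 0
[col 5] AEOU: children A:{C}, EOU:{A} ∪→ {A,C}; cost 1
[col 5] AEJOU: children AEOU:{A,C}, J:{T} ∪→ {A,C,T}; cost 1
per-site changes: [3, 2, 2, 1, 3, 3]; total = 14

A,C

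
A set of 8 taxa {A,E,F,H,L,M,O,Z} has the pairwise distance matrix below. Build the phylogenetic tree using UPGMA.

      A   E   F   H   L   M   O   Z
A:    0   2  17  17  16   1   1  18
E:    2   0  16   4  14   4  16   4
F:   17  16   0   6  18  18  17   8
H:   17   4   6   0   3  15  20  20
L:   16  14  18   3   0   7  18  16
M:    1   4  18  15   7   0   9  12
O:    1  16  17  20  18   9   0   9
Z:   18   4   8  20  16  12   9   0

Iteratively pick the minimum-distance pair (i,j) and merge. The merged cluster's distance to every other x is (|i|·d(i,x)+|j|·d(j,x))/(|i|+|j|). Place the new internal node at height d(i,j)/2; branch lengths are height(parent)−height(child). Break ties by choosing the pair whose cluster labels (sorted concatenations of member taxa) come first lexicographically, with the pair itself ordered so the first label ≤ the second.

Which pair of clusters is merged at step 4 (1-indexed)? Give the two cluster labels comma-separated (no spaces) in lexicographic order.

1. join A+M (d=1) ⇒ AM; edges |A|=1/2, |M|=1/2
  updated: d(AM,E)=3, d(AM,F)=35/2, d(AM,H)=16, d(AM,L)=23/2, d(AM,O)=5, d(AM,Z)=15
2. join AM+E (d=3) ⇒ AEM; edges |AM|=1, |E|=3/2
  updated: d(AEM,F)=17, d(AEM,H)=12, d(AEM,L)=37/3, d(AEM,O)=26/3, d(AEM,Z)=34/3
3. join H+L (d=3) ⇒ HL; edges |H|=3/2, |L|=3/2
  updated: d(AEM,HL)=73/6, d(F,HL)=12, d(HL,O)=19, d(HL,Z)=18
4. join F+Z (d=8) ⇒ FZ; edges |F|=4, |Z|=4
  updated: d(AEM,FZ)=85/6, d(FZ,HL)=15, d(FZ,O)=13
5. join AEM+O (d=26/3) ⇒ AEMO; edges |AEM|=17/6, |O|=13/3
  updated: d(AEMO,FZ)=111/8, d(AEMO,HL)=111/8
6. join AEMO+FZ (d=111/8) ⇒ AEFMOZ; edges |AEMO|=125/48, |FZ|=47/16
  updated: d(AEFMOZ,HL)=57/4
7. join AEFMOZ+HL (d=57/4) ⇒ AEFHLMOZ; edges |AEFMOZ|=3/16, |HL|=45/8
final tree: (((((A:1/2,M:1/2):1,E:3/2):17/6,O:13/3):125/48,(F:4,Z:4):47/16):3/16,(H:3/2,L:3/2):45/8)
total length: 1585/48

F,Z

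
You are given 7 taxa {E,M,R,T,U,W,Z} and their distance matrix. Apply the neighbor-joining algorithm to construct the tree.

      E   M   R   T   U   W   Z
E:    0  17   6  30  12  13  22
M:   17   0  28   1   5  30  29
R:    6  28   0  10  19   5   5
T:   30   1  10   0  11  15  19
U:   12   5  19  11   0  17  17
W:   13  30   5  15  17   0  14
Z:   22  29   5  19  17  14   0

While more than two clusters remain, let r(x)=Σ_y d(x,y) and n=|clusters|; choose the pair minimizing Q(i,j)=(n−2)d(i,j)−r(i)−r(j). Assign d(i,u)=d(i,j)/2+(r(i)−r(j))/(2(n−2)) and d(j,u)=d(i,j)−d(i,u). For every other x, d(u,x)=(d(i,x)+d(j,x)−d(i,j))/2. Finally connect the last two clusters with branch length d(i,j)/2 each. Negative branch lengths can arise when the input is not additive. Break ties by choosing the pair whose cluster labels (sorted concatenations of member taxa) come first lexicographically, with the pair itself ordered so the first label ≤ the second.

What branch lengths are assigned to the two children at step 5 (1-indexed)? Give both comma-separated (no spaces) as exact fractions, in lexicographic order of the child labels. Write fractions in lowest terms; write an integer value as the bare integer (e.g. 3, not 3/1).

step 1: merge (M,T) at d=1, Q=-191; branch lengths M→29/10, T→-19/10; new cluster MT
  updated: d(E,MT)=23, d(MT,R)=37/2, d(MT,U)=15/2, d(MT,W)=22, d(MT,Z)=47/2
step 2: merge (MT,U) at d=15/2, Q=-137; branch lengths MT→13/2, U→1; new cluster MTU
  updated: d(E,MTU)=55/4, d(MTU,R)=15, d(MTU,W)=63/4, d(MTU,Z)=33/2
step 3: merge (E,MTU) at d=55/4, Q=-149/2; branch lengths E→35/6, MTU→95/12; new cluster EMTU
  updated: d(EMTU,R)=29/8, d(EMTU,W)=15/2, d(EMTU,Z)=99/8
step 4: merge (EMTU,W) at d=15/2, Q=-35; branch lengths EMTU→3, W→9/2; new cluster EMTUW
  updated: d(EMTUW,R)=9/16, d(EMTUW,Z)=151/16
step 5: merge (EMTUW,R) at d=9/16, Q=-15; branch lengths EMTUW→5/2, R→-31/16; new cluster EMRTUW
  updated: d(EMRTUW,Z)=111/16
step 6: merge (EMRTUW,Z) at d=111/16; branch lengths EMRTUW→111/32, Z→111/32; new cluster EMRTUWZ
final tree: ((((E:35/6,((M:29/10,T:-19/10):13/2,U:1):95/12):3,W:9/2):5/2,R:-31/16):111/32,Z:111/32)
total length: 149/4

5/2,-31/16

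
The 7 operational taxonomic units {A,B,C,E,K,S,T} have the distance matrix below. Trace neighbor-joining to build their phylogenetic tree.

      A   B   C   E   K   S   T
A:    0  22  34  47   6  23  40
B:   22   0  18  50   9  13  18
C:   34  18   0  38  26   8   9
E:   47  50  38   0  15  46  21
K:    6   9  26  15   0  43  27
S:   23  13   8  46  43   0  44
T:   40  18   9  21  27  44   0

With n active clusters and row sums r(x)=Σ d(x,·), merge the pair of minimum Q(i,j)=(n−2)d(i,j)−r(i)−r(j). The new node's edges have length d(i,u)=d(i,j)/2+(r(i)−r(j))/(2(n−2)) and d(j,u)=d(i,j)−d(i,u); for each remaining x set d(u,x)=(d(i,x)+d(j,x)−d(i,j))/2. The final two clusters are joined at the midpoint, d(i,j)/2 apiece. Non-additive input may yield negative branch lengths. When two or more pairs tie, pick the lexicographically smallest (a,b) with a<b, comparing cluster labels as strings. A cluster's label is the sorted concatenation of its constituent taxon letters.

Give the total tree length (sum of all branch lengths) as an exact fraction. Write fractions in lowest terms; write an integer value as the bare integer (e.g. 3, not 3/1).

step 1: merge (E,T) at d=21, Q=-271; branch lengths E→163/10, T→47/10; new cluster ET
  updated: d(A,ET)=33, d(B,ET)=47/2, d(C,ET)=13, d(ET,K)=21/2, d(ET,S)=69/2
step 2: merge (A,K) at d=6, Q=-377/2; branch lengths A→95/16, K→1/16; new cluster AK
  updated: d(AK,B)=25/2, d(AK,C)=27, d(AK,ET)=75/4, d(AK,S)=30
step 3: merge (C,S) at d=8, Q=-255/2; branch lengths C→3/4, S→29/4; new cluster CS
  updated: d(AK,CS)=49/2, d(B,CS)=23/2, d(CS,ET)=79/4
step 4: merge (AK,ET) at d=75/4, Q=-321/4; branch lengths AK→125/16, ET→175/16; new cluster AEKT
  updated: d(AEKT,B)=69/8, d(AEKT,CS)=51/4
step 5: merge (AEKT,B) at d=69/8, Q=-263/8; branch lengths AEKT→79/16, B→59/16; new cluster ABEKT
  updated: d(ABEKT,CS)=125/16
step 6: merge (ABEKT,CS) at d=125/16; branch lengths ABEKT→125/32, CS→125/32; new cluster ABCEKST
final tree: ((((A:95/16,K:1/16):125/16,(E:163/10,T:47/10):175/16):79/16,B:59/16):125/32,(C:3/4,S:29/4):125/32)
total length: 1123/16

1123/16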